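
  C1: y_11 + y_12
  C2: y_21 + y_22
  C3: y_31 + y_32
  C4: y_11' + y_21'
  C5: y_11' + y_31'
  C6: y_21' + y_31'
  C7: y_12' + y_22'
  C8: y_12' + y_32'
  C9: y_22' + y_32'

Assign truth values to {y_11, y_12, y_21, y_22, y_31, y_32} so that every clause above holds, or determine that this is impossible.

Branch on y_11: set y_11 = 1.
From the singleton clause (y_21'), y_21 = 0.
From the singleton clause (y_22), y_22 = 1.
From the singleton clause (y_31'), y_31 = 0.
From the singleton clause (y_32), y_32 = 1.
But (y_32') is also a unit clause — contradiction.
Undo y_11 and try y_11 = 0.
From the singleton clause (y_12), y_12 = 1.
From the singleton clause (y_22'), y_22 = 0.
From the singleton clause (y_21), y_21 = 1.
From the singleton clause (y_31'), y_31 = 0.
From the singleton clause (y_32), y_32 = 1.
But (y_32') is also a unit clause — contradiction.
Neither y_11 = 1 nor y_11 = 0 works.

UNSATISFIABLE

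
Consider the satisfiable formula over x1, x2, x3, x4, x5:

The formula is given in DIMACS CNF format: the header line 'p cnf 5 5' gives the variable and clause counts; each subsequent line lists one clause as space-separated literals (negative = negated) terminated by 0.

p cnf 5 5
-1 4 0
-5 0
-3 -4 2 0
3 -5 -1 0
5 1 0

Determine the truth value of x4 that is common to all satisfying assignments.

True

Suppose x4 = False.
The clause (¬x1) is unit, so x1 = False.
The clause (¬x5) is unit, so x5 = False.
Now (x5) is unsatisfied and unit — conflict.
So every satisfying assignment has x4 = True.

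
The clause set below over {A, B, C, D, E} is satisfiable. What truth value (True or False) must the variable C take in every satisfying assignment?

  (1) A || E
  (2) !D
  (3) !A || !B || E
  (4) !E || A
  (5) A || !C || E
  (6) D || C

True

Suppose C = false.
(!D) alone gives D = false.
Now (D) is unsatisfied and unit — conflict.
So every satisfying assignment has C = True.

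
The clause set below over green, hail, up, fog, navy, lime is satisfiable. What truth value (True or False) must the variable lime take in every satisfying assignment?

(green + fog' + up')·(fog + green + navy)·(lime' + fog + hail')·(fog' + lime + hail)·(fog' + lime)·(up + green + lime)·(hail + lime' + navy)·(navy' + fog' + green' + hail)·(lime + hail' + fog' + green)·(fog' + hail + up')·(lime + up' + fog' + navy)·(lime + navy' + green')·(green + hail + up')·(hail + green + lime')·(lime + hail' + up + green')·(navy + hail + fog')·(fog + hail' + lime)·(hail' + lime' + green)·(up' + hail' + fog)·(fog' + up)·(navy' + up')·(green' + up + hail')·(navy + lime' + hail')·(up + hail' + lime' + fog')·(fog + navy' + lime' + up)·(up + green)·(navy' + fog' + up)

False

Suppose lime = 1.
Branch on fog: set fog = 1.
The clause (up) is unit, so up = 1.
The clause (green) is unit, so green = 1.
The clause (hail) is unit, so hail = 1.
The clause (navy') is unit, so navy = 0.
Now (navy) is unsatisfied and unit — conflict.
Undo fog and try fog = 0.
The clause (hail') is unit, so hail = 0.
The clause (navy) is unit, so navy = 1.
The clause (green) is unit, so green = 1.
The clause (up') is unit, so up = 0.
Now (up) is unsatisfied and unit — conflict.
Neither fog = 1 nor fog = 0 works.
So every satisfying assignment has lime = False.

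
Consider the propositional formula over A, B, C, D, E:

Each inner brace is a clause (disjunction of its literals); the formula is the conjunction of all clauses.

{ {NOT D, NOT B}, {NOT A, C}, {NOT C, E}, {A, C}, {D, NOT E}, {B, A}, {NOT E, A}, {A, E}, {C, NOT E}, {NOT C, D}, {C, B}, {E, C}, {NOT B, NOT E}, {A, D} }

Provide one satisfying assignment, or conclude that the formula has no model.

A: true,  B: false,  C: true,  D: true,  E: true

Branch on D: set D = true.
(NOT B) alone gives B = false.
(A) alone gives A = true.
(C) alone gives C = true.
(E) alone gives E = true.
This assignment satisfies each clause.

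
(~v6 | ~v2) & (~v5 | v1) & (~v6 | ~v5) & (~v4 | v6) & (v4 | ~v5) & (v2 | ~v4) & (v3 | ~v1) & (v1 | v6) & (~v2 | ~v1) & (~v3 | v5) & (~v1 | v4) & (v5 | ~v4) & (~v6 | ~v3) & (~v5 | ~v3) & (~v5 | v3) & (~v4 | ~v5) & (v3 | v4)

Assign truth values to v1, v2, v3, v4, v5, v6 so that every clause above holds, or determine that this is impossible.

Suppose v6 = 0.
(~v4) alone gives v4 = 0.
(~v5) alone gives v5 = 0.
(v1) alone gives v1 = 1.
But (~v1) is also a unit clause — contradiction.
So v6 must be the other value — set v6 = 1.
(~v2) alone gives v2 = 0.
(~v5) alone gives v5 = 0.
(~v4) alone gives v4 = 0.
(~v3) alone gives v3 = 0.
But (v3) is also a unit clause — contradiction.
Either choice for v6 ends in contradiction.

UNSATISFIABLE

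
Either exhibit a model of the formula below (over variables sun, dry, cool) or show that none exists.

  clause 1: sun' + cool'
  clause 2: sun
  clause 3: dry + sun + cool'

sun=1,  dry=1,  cool=0

The clause (sun) is unit, so sun = 1.
The clause (cool') is unit, so cool = 0.
All clauses hold; dry can take either value.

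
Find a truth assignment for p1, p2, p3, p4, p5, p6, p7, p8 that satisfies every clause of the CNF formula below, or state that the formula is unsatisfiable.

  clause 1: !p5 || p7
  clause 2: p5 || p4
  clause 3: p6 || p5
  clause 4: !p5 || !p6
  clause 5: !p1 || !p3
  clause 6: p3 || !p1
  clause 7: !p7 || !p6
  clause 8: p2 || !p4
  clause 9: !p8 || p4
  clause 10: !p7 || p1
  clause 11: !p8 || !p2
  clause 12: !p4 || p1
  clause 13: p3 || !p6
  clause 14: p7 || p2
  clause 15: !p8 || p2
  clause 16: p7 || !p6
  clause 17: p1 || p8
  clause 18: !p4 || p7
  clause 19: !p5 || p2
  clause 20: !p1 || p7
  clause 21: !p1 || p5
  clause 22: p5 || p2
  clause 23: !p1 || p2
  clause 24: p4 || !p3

UNSATISFIABLE

Try p5 = false.
From the singleton clause (p4), p4 = true.
From the singleton clause (p6), p6 = true.
From the singleton clause (!p7), p7 = false.
That conflicts with the unit clause (p7).
So p5 must be the other value — set p5 = true.
From the singleton clause (p7), p7 = true.
From the singleton clause (!p6), p6 = false.
From the singleton clause (p1), p1 = true.
From the singleton clause (!p3), p3 = false.
That conflicts with the unit clause (p3).
Both values of p5 lead to a conflict.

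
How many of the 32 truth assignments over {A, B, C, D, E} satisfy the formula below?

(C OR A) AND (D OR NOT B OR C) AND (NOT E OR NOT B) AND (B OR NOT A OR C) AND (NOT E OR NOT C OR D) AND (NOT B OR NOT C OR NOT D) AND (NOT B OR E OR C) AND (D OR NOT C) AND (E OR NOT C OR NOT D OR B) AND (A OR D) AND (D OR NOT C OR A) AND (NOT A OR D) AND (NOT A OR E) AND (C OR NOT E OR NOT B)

There are 2^5 = 32 truth assignments over (A, B, C, D, E).
Split on C. With C = true, the clauses containing C are satisfied and NOT C drops from the rest; 2 of the 2^4 = 16 assignments to the other variables satisfy what remains.
With C = false, by the same count on the reduced clause set, 0 assignments work.
(One model: A=F, B=F, C=T, D=T, E=T.)
Total: 2 + 0 = 2.

2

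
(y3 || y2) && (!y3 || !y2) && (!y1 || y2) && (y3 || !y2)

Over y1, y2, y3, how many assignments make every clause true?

There are 2^3 = 8 truth assignments over (y1, y2, y3).
Check each against the 4 clauses (columns in the order y1, y2, y3):
  F F F  ✗ fails (y3 || y2)
  F F T  ✓ satisfies all
  F T F  ✗ fails (y3 || !y2)
  F T T  ✗ fails (!y3 || !y2)
  T F F  ✗ fails (y3 || y2)
  T F T  ✗ fails (!y1 || y2)
  T T F  ✗ fails (y3 || !y2)
  T T T  ✗ fails (!y3 || !y2)
1 of the 8 rows is a model.

1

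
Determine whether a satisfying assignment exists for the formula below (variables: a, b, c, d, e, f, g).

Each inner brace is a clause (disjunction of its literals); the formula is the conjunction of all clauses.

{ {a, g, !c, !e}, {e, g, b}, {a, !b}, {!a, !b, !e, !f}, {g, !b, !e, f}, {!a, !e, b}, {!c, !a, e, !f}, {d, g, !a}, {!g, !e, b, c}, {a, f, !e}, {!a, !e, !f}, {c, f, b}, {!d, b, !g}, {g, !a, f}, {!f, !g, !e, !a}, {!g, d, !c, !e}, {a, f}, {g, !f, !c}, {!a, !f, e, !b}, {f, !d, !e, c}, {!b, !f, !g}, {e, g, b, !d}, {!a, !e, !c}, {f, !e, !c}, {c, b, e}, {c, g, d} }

Yes, satisfiable

Try a = true.
Try e = false.
Try g = true.
Try c = true.
The clause (!f) is unit, so f = false.
Try d = false.
No clause remains; b is free.
A satisfying assignment: a: true; b: false; c: true; d: false; e: false; f: false; g: true.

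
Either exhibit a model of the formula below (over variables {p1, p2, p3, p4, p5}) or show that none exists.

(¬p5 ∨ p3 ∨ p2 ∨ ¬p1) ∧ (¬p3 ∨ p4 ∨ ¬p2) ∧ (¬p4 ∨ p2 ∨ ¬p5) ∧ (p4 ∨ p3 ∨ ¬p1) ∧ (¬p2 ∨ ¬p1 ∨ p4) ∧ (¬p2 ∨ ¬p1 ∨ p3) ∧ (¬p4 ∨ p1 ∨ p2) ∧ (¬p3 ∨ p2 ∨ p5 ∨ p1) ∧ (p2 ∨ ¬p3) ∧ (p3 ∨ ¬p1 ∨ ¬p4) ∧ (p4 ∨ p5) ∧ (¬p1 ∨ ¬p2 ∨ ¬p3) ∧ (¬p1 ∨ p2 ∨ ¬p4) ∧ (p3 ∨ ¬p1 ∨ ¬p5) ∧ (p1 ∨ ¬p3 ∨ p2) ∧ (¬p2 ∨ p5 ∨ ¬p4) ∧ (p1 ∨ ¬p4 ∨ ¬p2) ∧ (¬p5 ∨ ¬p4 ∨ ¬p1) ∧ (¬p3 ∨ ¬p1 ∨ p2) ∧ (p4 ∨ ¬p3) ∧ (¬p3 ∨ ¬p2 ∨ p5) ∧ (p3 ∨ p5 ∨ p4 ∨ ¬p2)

Try p2 = True.
Try p3 = False.
Unit clause (¬p1) forces p1 = False.
Unit clause (¬p4) forces p4 = False.
Unit clause (p5) forces p5 = True.
All clauses are satisfied.

p1 ↦ False; p2 ↦ True; p3 ↦ False; p4 ↦ False; p5 ↦ True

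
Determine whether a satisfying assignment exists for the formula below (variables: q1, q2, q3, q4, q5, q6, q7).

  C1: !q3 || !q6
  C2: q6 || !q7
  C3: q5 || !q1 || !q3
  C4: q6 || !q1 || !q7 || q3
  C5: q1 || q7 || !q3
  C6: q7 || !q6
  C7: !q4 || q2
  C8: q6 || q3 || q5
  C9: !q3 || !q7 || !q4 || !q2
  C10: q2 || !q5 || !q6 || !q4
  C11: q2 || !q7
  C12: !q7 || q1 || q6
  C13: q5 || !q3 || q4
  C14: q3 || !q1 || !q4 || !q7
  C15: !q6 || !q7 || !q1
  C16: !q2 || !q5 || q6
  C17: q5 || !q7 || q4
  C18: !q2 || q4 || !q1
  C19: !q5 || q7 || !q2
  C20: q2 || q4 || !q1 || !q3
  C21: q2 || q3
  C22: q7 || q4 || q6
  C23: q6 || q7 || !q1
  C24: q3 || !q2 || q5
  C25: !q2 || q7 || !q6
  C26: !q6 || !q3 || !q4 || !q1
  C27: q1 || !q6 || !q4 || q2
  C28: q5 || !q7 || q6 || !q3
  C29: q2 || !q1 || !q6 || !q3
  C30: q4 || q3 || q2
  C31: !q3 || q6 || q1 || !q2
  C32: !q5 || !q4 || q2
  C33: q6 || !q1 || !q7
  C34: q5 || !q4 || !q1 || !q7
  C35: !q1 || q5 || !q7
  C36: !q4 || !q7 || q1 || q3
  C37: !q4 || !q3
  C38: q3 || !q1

Yes, satisfiable

Try q3 = false.
From the singleton clause (q2), q2 = true.
From the singleton clause (q5), q5 = true.
From the singleton clause (q6), q6 = true.
From the singleton clause (q7), q7 = true.
From the singleton clause (!q1), q1 = false.
From the singleton clause (!q4), q4 = false.
This assignment satisfies each clause.
A satisfying assignment: q1=false; q2=true; q3=false; q4=false; q5=true; q6=true; q7=true.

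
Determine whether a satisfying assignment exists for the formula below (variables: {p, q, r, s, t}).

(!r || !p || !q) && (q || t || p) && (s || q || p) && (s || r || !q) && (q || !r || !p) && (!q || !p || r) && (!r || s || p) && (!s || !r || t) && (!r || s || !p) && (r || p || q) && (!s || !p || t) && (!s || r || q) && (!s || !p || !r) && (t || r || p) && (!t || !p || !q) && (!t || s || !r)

Yes, satisfiable

Case r = true:
Case p = false:
From the singleton clause (s), s = true.
From the singleton clause (t), t = true.
All clauses hold; q can take either value.
A satisfying assignment: p: false,  q: true,  r: true,  s: true,  t: true.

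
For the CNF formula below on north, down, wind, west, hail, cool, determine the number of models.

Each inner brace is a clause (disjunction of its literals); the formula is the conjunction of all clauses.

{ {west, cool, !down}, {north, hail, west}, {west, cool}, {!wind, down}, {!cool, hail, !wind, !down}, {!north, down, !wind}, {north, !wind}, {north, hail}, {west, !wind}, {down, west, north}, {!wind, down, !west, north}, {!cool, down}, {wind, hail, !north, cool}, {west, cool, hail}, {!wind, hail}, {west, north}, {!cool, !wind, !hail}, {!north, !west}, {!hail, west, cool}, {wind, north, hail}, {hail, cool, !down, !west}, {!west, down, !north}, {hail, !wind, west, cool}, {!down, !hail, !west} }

There are 2^6 = 64 truth assignments over (north, down, wind, west, hail, cool).
Split on cool. With cool = true, the clauses containing cool are satisfied and !cool drops from the rest; 2 of the 2^5 = 32 assignments to the other variables satisfy what remains.
With cool = false, by the same count on the reduced clause set, 1 assignment works.
Total: 2 + 1 = 3.

3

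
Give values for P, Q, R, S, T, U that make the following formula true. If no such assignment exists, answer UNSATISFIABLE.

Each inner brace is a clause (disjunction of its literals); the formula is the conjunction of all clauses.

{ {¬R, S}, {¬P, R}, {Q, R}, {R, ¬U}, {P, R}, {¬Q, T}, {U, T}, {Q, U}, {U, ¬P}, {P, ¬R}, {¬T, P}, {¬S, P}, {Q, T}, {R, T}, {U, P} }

P: True, Q: False, R: True, S: True, T: True, U: True

Try R = True.
From the singleton clause (S), S = True.
From the singleton clause (P), P = True.
From the singleton clause (U), U = True.
Try Q = False.
From the singleton clause (T), T = True.
This assignment satisfies each clause.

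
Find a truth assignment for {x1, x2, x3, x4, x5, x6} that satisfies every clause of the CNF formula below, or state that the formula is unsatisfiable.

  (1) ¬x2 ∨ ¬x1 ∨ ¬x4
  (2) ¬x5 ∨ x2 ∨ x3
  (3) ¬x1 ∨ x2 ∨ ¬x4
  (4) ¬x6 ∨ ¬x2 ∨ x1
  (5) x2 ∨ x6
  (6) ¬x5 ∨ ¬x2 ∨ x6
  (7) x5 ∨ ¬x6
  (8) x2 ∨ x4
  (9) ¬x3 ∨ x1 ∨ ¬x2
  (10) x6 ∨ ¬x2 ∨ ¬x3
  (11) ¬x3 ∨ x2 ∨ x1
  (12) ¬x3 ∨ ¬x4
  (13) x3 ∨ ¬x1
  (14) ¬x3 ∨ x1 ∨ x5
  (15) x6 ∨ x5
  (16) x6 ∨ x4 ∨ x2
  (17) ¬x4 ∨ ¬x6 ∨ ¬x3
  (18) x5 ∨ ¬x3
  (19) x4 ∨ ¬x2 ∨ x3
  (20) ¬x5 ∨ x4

UNSATISFIABLE

Branch on x2: set x2 = True.
Branch on x1: set x1 = False.
(¬x6) alone gives x6 = False.
(¬x5) alone gives x5 = False.
That conflicts with the unit clause (x5).
That branch fails; take x1 = True instead.
(¬x4) alone gives x4 = False.
(x3) alone gives x3 = True.
(x6) alone gives x6 = True.
(x5) alone gives x5 = True.
That conflicts with the unit clause (¬x5).
Either choice for x1 ends in contradiction.
That branch fails; take x2 = False instead.
(x6) alone gives x6 = True.
(x5) alone gives x5 = True.
(x3) alone gives x3 = True.
(x4) alone gives x4 = True.
That conflicts with the unit clause (¬x4).
Either choice for x2 ends in contradiction.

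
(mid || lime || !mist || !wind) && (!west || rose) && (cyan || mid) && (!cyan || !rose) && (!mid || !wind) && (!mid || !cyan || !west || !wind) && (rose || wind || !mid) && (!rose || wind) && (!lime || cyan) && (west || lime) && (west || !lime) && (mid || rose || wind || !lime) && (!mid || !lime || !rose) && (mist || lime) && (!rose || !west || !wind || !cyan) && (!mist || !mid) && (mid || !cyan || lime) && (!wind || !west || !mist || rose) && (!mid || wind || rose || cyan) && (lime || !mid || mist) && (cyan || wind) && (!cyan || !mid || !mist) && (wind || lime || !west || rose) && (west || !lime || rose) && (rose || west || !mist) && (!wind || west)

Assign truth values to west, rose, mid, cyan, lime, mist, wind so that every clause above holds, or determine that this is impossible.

Case west = false:
Unit clause (lime) forces lime = true.
But (!lime) is also a unit clause — contradiction.
So west must be the other value — set west = true.
Unit clause (rose) forces rose = true.
Unit clause (!cyan) forces cyan = false.
Unit clause (mid) forces mid = true.
Unit clause (!wind) forces wind = false.
But (wind) is also a unit clause — contradiction.
Either choice for west ends in contradiction.

UNSATISFIABLE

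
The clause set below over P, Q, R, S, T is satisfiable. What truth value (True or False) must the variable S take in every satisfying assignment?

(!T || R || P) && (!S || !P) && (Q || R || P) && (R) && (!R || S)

True

Suppose S = false.
Unit clause (R) forces R = true.
That conflicts with the unit clause (!R).
So every satisfying assignment has S = True.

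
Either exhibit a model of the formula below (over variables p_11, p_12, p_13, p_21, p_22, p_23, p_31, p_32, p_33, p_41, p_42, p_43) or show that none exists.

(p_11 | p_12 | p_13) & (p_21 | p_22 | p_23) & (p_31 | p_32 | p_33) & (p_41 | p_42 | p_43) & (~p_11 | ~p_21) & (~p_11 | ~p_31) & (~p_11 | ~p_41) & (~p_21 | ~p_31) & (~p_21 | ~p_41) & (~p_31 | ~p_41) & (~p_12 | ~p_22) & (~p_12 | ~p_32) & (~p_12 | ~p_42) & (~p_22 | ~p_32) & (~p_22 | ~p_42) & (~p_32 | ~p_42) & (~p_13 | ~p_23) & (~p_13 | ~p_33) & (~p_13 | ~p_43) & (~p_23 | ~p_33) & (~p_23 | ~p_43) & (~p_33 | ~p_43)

Suppose p_11 = 0.
Suppose p_12 = 1.
From the singleton clause (~p_22), p_22 = 0.
From the singleton clause (~p_32), p_32 = 0.
From the singleton clause (~p_42), p_42 = 0.
Suppose p_21 = 1.
From the singleton clause (~p_31), p_31 = 0.
From the singleton clause (p_33), p_33 = 1.
From the singleton clause (~p_41), p_41 = 0.
From the singleton clause (p_43), p_43 = 1.
Now (~p_43) is unsatisfied and unit — conflict.
That branch fails; take p_21 = 0 instead.
From the singleton clause (p_23), p_23 = 1.
From the singleton clause (~p_13), p_13 = 0.
From the singleton clause (~p_33), p_33 = 0.
From the singleton clause (p_31), p_31 = 1.
From the singleton clause (~p_41), p_41 = 0.
From the singleton clause (p_43), p_43 = 1.
Now (~p_43) is unsatisfied and unit — conflict.
Neither p_21 = 1 nor p_21 = 0 works.
That branch fails; take p_12 = 0 instead.
From the singleton clause (p_13), p_13 = 1.
From the singleton clause (~p_23), p_23 = 0.
From the singleton clause (~p_33), p_33 = 0.
From the singleton clause (~p_43), p_43 = 0.
Suppose p_21 = 1.
From the singleton clause (~p_31), p_31 = 0.
From the singleton clause (p_32), p_32 = 1.
From the singleton clause (~p_41), p_41 = 0.
From the singleton clause (p_42), p_42 = 1.
Now (~p_42) is unsatisfied and unit — conflict.
That branch fails; take p_21 = 0 instead.
From the singleton clause (p_22), p_22 = 1.
From the singleton clause (~p_32), p_32 = 0.
From the singleton clause (p_31), p_31 = 1.
From the singleton clause (~p_41), p_41 = 0.
From the singleton clause (p_42), p_42 = 1.
Now (~p_42) is unsatisfied and unit — conflict.
Neither p_21 = 1 nor p_21 = 0 works.
Neither p_12 = 1 nor p_12 = 0 works.
That branch fails; take p_11 = 1 instead.
From the singleton clause (~p_21), p_21 = 0.
From the singleton clause (~p_31), p_31 = 0.
From the singleton clause (~p_41), p_41 = 0.
Suppose p_22 = 1.
From the singleton clause (~p_12), p_12 = 0.
From the singleton clause (~p_32), p_32 = 0.
From the singleton clause (p_33), p_33 = 1.
From the singleton clause (~p_42), p_42 = 0.
From the singleton clause (p_43), p_43 = 1.
Now (~p_43) is unsatisfied and unit — conflict.
That branch fails; take p_22 = 0 instead.
From the singleton clause (p_23), p_23 = 1.
From the singleton clause (~p_13), p_13 = 0.
From the singleton clause (~p_33), p_33 = 0.
From the singleton clause (p_32), p_32 = 1.
From the singleton clause (~p_12), p_12 = 0.
From the singleton clause (~p_42), p_42 = 0.
From the singleton clause (p_43), p_43 = 1.
Now (~p_43) is unsatisfied and unit — conflict.
Neither p_22 = 1 nor p_22 = 0 works.
Neither p_11 = 1 nor p_11 = 0 works.

UNSATISFIABLE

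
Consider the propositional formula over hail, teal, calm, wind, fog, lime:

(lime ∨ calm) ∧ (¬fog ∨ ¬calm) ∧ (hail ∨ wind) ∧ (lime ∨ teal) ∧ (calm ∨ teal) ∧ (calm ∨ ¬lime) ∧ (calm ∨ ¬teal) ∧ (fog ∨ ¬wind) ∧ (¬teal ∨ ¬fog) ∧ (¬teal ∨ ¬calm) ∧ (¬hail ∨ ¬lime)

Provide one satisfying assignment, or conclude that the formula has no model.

Try lime = True.
(calm) alone gives calm = True.
(¬fog) alone gives fog = False.
(¬wind) alone gives wind = False.
(hail) alone gives hail = True.
But (¬hail) is also a unit clause — contradiction.
That branch fails; take lime = False instead.
(calm) alone gives calm = True.
(¬fog) alone gives fog = False.
(teal) alone gives teal = True.
But (¬teal) is also a unit clause — contradiction.
Either choice for lime ends in contradiction.

UNSATISFIABLE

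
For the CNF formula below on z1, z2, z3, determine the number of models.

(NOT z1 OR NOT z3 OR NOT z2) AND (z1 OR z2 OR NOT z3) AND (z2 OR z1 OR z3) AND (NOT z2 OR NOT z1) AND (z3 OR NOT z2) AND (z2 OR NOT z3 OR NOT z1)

2

There are 2^3 = 8 truth assignments over (z1, z2, z3).
Split on z2. With z2 = true, the clauses containing z2 are satisfied and NOT z2 drops from the rest; 1 of the 2^2 = 4 assignments to the other variables satisfy what remains.
With z2 = false, by the same count on the reduced clause set, 1 assignment works.
(One model: z1=F, z2=T, z3=T.)
Total: 1 + 1 = 2.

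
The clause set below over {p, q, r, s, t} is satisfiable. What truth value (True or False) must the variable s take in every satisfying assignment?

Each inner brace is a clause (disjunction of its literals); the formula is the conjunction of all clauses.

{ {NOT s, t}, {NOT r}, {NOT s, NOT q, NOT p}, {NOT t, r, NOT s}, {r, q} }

False

Suppose s = true.
The clause (t) is unit, so t = true.
The clause (NOT r) is unit, so r = false.
But (r) is also a unit clause — contradiction.
So every satisfying assignment has s = False.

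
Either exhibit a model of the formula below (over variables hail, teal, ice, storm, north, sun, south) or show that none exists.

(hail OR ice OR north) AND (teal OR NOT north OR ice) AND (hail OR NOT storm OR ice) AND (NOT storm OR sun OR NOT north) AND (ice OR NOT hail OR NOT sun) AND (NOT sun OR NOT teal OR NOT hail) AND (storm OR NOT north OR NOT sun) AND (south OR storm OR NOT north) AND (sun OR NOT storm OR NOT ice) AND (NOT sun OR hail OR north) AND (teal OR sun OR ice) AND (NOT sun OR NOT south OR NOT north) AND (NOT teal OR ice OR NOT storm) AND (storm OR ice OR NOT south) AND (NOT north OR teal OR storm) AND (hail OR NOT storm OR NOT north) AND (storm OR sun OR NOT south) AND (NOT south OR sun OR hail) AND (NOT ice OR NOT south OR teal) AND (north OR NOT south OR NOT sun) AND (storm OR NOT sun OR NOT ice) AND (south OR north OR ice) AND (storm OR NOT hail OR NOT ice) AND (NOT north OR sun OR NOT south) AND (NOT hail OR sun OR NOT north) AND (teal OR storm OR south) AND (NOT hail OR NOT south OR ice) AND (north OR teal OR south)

hail: true; teal: false; ice: true; storm: true; north: true; sun: true; south: false

Case hail = true:
Case ice = true:
The clause (storm) is unit, so storm = true.
The clause (sun) is unit, so sun = true.
The clause (NOT teal) is unit, so teal = false.
The clause (NOT south) is unit, so south = false.
The clause (north) is unit, so north = true.
Every clause now holds.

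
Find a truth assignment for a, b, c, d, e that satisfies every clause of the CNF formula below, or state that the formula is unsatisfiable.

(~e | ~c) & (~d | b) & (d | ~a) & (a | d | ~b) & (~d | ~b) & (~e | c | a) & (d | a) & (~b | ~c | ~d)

Try e = 0.
Try d = 0.
From the singleton clause (~a), a = 0.
But (a) is also a unit clause — contradiction.
That branch fails; take d = 1 instead.
From the singleton clause (b), b = 1.
But (~b) is also a unit clause — contradiction.
Both values of d lead to a conflict.
That branch fails; take e = 1 instead.
From the singleton clause (~c), c = 0.
From the singleton clause (a), a = 1.
From the singleton clause (d), d = 1.
From the singleton clause (b), b = 1.
But (~b) is also a unit clause — contradiction.
Both values of e lead to a conflict.

UNSATISFIABLE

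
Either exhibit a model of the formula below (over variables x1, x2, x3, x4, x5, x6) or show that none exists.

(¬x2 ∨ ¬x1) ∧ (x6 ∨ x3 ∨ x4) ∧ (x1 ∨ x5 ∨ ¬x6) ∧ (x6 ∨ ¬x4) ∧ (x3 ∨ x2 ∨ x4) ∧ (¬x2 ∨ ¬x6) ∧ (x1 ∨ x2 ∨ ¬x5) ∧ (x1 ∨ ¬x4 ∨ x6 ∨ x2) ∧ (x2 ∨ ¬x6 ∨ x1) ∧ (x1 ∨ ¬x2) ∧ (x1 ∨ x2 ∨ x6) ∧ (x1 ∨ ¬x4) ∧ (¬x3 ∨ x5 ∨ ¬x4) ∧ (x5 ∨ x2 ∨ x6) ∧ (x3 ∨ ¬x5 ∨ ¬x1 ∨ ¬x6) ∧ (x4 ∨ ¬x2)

Suppose x2 = False.
Suppose x6 = True.
The clause (x1) is unit, so x1 = True.
Suppose x3 = True.
Suppose x5 = True.
No clause remains; x4 is free.

x1: True,  x2: False,  x3: True,  x4: False,  x5: True,  x6: True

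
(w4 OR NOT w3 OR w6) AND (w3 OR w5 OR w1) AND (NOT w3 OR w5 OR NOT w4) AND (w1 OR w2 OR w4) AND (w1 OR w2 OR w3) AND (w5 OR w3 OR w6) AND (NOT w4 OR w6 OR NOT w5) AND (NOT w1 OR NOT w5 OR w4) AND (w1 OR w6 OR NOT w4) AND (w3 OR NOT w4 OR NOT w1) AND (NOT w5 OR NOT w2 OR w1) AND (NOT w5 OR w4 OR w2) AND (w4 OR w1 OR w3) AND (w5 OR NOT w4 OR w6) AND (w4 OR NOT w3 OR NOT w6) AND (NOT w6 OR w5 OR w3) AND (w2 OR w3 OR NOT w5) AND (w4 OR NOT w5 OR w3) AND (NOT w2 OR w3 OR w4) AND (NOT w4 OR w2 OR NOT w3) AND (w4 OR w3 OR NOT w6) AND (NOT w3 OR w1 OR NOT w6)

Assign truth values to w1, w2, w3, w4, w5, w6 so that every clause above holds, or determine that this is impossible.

Try w4 = true.
Try w3 = true.
Unit clause (w5) forces w5 = true.
Unit clause (w6) forces w6 = true.
Unit clause (w2) forces w2 = true.
Unit clause (w1) forces w1 = true.
Every clause now holds.

w1: true, w2: true, w3: true, w4: true, w5: true, w6: true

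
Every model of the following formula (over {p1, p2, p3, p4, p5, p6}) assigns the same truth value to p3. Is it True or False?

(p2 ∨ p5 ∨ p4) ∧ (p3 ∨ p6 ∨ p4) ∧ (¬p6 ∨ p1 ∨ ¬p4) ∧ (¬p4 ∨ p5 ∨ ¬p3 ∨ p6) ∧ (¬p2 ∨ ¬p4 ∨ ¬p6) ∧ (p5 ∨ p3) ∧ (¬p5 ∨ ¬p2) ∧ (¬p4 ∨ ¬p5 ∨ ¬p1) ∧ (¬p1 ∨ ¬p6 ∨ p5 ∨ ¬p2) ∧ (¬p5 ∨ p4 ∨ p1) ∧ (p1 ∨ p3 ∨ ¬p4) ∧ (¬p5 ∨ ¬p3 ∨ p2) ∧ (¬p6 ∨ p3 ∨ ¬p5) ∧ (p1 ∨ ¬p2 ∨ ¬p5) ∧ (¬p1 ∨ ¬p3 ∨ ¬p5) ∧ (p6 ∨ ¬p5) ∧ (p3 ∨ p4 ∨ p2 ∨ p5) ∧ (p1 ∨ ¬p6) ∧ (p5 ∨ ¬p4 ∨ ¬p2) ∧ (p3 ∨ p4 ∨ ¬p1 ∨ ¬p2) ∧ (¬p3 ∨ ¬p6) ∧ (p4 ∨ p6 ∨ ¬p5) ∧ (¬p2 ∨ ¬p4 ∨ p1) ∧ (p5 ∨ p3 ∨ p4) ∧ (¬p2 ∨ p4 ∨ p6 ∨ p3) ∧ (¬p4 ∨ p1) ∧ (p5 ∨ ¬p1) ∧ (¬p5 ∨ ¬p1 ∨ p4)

True

Suppose p3 = False.
Unit clause (p5) forces p5 = True.
Unit clause (¬p2) forces p2 = False.
Unit clause (¬p6) forces p6 = False.
But (p6) is also a unit clause — contradiction.
So every satisfying assignment has p3 = True.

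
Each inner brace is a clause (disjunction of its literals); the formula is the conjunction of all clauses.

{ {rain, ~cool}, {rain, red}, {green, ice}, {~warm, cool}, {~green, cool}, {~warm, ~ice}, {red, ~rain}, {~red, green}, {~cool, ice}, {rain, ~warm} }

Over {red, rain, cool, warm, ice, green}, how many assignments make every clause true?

1

There are 2^6 = 64 truth assignments over (red, rain, cool, warm, ice, green).
Split on ice. With ice = 1, the clauses containing ice are satisfied and ~ice drops from the rest; 1 of the 2^5 = 32 assignments to the other variables satisfy what remains.
With ice = 0, by the same count on the reduced clause set, 0 assignments work.
Total: 1 + 0 = 1.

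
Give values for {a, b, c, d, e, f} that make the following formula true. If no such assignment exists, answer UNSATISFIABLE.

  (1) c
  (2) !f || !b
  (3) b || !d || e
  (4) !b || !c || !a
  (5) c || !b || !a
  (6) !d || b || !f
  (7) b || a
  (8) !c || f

The clause (c) is unit, so c = true.
The clause (f) is unit, so f = true.
The clause (!b) is unit, so b = false.
The clause (!d) is unit, so d = false.
The clause (a) is unit, so a = true.
Every clause is now satisfied; e is unconstrained.

a ↦ true; b ↦ false; c ↦ true; d ↦ false; e ↦ true; f ↦ true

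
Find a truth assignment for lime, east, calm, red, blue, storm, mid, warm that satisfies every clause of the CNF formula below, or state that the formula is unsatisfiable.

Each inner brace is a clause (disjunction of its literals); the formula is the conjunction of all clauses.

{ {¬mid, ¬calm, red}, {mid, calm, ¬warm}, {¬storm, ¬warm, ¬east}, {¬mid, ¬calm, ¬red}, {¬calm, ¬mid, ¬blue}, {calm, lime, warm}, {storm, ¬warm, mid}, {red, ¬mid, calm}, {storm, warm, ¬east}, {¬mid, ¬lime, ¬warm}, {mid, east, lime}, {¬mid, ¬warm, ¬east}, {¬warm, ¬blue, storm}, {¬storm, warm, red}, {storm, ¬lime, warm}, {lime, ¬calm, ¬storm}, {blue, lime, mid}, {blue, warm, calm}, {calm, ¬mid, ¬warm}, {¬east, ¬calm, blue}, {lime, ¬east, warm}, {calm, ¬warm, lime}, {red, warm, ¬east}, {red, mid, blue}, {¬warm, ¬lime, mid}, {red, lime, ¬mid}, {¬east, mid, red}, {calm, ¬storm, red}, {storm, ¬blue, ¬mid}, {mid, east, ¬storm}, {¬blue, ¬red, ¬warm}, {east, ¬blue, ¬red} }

lime: True, east: True, calm: False, red: True, blue: True, storm: True, mid: False, warm: False

Branch on mid: set mid = False.
Branch on calm: set calm = False.
The clause (¬warm) is unit, so warm = False.
The clause (lime) is unit, so lime = True.
The clause (storm) is unit, so storm = True.
The clause (red) is unit, so red = True.
The clause (blue) is unit, so blue = True.
The clause (east) is unit, so east = True.
This assignment satisfies each clause.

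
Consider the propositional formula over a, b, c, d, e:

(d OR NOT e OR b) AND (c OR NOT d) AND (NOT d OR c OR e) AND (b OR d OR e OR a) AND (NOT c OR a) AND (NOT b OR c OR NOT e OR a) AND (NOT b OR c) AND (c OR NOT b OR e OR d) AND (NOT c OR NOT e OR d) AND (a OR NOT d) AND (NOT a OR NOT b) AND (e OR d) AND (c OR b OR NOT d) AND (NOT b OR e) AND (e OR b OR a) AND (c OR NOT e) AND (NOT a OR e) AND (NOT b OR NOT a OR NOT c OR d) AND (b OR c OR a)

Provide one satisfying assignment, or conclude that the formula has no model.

Try c = true.
Unit clause (a) forces a = true.
Unit clause (NOT b) forces b = false.
Unit clause (e) forces e = true.
Unit clause (d) forces d = true.
This assignment satisfies each clause.

a ↦ true; b ↦ false; c ↦ true; d ↦ true; e ↦ true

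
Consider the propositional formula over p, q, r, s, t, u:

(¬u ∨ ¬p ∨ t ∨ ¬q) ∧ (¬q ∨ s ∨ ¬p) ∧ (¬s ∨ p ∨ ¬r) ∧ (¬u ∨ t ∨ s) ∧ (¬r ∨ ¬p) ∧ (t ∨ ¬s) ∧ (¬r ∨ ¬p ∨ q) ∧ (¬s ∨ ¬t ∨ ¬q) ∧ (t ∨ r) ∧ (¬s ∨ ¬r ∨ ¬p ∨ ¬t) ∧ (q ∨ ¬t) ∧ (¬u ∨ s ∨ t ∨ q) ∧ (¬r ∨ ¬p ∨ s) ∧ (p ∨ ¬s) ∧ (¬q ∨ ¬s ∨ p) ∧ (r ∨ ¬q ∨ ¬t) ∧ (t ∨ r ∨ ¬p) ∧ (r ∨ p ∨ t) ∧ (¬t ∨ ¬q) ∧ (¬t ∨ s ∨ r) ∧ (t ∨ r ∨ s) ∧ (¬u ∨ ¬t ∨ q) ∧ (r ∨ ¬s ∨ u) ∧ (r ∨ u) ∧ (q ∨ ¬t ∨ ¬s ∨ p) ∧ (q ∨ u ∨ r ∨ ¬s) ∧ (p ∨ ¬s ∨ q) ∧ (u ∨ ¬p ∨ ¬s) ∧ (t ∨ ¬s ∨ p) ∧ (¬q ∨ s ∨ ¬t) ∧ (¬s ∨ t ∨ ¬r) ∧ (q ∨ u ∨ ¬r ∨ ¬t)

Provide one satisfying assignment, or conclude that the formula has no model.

p ↦ False; q ↦ True; r ↦ True; s ↦ False; t ↦ False; u ↦ False

Case r = True:
The clause (¬p) is unit, so p = False.
The clause (¬s) is unit, so s = False.
Case u = False:
Case q = True:
The clause (¬t) is unit, so t = False.
This assignment satisfies each clause.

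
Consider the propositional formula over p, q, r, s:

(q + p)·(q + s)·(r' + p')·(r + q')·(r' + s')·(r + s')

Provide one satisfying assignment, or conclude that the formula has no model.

p ↦ 0,  q ↦ 1,  r ↦ 1,  s ↦ 0

Try q = 1.
(r) alone gives r = 1.
(p') alone gives p = 0.
(s') alone gives s = 0.
All clauses are satisfied.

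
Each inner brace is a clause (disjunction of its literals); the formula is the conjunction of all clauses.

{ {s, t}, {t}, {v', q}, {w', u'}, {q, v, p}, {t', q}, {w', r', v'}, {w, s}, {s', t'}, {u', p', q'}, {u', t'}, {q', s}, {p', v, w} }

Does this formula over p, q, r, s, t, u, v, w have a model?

No, unsatisfiable

(t) alone gives t = 1.
(q) alone gives q = 1.
(s') alone gives s = 0.
But (s) is also a unit clause — contradiction.
No assignment satisfies every clause.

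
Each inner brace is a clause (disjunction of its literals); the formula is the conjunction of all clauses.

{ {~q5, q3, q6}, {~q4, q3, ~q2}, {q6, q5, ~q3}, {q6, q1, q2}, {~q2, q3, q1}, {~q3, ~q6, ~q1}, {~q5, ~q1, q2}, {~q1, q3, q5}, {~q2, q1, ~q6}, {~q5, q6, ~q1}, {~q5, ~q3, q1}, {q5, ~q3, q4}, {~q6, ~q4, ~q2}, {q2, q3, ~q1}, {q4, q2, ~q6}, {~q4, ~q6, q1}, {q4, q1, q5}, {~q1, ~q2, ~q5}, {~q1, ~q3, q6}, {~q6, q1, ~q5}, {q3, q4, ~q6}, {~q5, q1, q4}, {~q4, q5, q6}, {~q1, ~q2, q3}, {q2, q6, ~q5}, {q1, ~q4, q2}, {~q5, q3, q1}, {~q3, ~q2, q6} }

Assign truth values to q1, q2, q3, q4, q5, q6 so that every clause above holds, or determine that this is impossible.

Branch on q5: set q5 = 0.
Branch on q6: set q6 = 1.
Branch on q3: set q3 = 0.
The clause (~q1) is unit, so q1 = 0.
The clause (~q2) is unit, so q2 = 0.
The clause (q4) is unit, so q4 = 1.
But (~q4) is also a unit clause — contradiction.
Undo q3 and try q3 = 1.
The clause (~q1) is unit, so q1 = 0.
The clause (~q2) is unit, so q2 = 0.
The clause (q4) is unit, so q4 = 1.
But (~q4) is also a unit clause — contradiction.
Neither q3 = 1 nor q3 = 0 works.
Undo q6 and try q6 = 0.
The clause (~q3) is unit, so q3 = 0.
The clause (~q1) is unit, so q1 = 0.
The clause (q2) is unit, so q2 = 1.
But (~q2) is also a unit clause — contradiction.
Neither q6 = 1 nor q6 = 0 works.
Undo q5 and try q5 = 1.
Branch on q3: set q3 = 1.
The clause (q1) is unit, so q1 = 1.
The clause (~q6) is unit, so q6 = 0.
But (q6) is also a unit clause — contradiction.
Undo q3 and try q3 = 0.
The clause (q6) is unit, so q6 = 1.
The clause (q1) is unit, so q1 = 1.
The clause (q2) is unit, so q2 = 1.
But (~q2) is also a unit clause — contradiction.
Neither q3 = 1 nor q3 = 0 works.
Neither q5 = 1 nor q5 = 0 works.

UNSATISFIABLE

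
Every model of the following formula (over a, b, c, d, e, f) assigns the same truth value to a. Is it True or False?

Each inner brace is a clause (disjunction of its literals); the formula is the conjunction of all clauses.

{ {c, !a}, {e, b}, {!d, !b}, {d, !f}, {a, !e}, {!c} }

Suppose a = true.
(c) alone gives c = true.
But (!c) is also a unit clause — contradiction.
So every satisfying assignment has a = False.

False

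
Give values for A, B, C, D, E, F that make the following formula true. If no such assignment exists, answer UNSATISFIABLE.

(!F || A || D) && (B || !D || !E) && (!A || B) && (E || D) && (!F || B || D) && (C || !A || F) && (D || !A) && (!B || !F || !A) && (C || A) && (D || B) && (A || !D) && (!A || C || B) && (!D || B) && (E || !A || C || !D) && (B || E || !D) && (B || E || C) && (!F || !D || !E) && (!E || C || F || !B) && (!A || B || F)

Branch on A: set A = true.
Unit clause (B) forces B = true.
Unit clause (D) forces D = true.
Unit clause (!F) forces F = false.
Unit clause (C) forces C = true.
All clauses hold; E can take either value.

A: true,  B: true,  C: true,  D: true,  E: false,  F: false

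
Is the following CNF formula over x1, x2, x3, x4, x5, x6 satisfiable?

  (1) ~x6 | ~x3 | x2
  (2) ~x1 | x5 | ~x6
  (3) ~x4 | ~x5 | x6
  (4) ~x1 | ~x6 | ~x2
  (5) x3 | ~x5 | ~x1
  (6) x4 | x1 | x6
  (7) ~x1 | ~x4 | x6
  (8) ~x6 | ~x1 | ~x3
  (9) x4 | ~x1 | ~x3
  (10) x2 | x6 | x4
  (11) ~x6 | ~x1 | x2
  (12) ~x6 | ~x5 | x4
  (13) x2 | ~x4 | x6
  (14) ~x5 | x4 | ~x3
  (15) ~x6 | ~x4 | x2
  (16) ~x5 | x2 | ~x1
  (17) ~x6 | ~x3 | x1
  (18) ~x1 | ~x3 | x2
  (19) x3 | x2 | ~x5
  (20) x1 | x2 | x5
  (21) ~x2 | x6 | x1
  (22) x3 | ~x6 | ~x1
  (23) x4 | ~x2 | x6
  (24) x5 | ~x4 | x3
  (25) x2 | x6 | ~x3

Branch on x6: set x6 = 1.
Branch on x3: set x3 = 0.
(~x1) alone gives x1 = 0.
Branch on x5: set x5 = 1.
(x4) alone gives x4 = 1.
(x2) alone gives x2 = 1.
All clauses are satisfied.
A satisfying assignment: x1 ↦ 0, x2 ↦ 1, x3 ↦ 0, x4 ↦ 1, x5 ↦ 1, x6 ↦ 1.

Satisfiable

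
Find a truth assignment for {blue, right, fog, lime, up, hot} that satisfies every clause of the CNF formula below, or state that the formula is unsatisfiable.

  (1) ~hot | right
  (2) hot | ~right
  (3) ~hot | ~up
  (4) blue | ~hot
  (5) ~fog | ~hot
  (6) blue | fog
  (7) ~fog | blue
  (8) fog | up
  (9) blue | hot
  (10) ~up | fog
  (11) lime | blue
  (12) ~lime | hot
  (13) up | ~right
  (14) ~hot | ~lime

blue=1; right=0; fog=1; lime=0; up=0; hot=0

Branch on hot: set hot = 0.
(~right) alone gives right = 0.
(blue) alone gives blue = 1.
(~lime) alone gives lime = 0.
Branch on fog: set fog = 1.
Every clause is now satisfied; up is unconstrained.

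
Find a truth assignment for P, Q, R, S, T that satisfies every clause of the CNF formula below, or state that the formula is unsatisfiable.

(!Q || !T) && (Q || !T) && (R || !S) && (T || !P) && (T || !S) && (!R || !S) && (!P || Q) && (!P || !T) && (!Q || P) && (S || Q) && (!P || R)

Suppose Q = false.
(!T) alone gives T = false.
(!P) alone gives P = false.
(!S) alone gives S = false.
That conflicts with the unit clause (S).
Undo Q and try Q = true.
(!T) alone gives T = false.
(!P) alone gives P = false.
That conflicts with the unit clause (P).
Either choice for Q ends in contradiction.

UNSATISFIABLE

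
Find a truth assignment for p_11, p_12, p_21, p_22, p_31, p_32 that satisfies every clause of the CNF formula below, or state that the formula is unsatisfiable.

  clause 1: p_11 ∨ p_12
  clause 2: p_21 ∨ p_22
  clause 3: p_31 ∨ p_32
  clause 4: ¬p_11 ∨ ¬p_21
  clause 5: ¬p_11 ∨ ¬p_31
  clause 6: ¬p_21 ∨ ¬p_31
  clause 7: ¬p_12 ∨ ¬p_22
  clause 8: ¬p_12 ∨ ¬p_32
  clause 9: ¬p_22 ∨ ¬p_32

UNSATISFIABLE

Suppose p_11 = True.
(¬p_21) alone gives p_21 = False.
(p_22) alone gives p_22 = True.
(¬p_31) alone gives p_31 = False.
(p_32) alone gives p_32 = True.
That conflicts with the unit clause (¬p_32).
Backtrack on p_11: now try p_11 = False.
(p_12) alone gives p_12 = True.
(¬p_22) alone gives p_22 = False.
(p_21) alone gives p_21 = True.
(¬p_31) alone gives p_31 = False.
(p_32) alone gives p_32 = True.
That conflicts with the unit clause (¬p_32).
Either choice for p_11 ends in contradiction.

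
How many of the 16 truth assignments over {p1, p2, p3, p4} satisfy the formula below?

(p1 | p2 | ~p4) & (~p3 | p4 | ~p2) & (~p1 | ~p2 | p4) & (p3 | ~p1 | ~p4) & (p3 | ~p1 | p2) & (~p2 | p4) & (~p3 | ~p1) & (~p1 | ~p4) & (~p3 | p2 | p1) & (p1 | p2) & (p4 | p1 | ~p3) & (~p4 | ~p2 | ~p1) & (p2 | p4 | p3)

2

There are 2^4 = 16 truth assignments over (p1, p2, p3, p4).
Check each against the 13 clauses (columns in the order p1, p2, p3, p4):
  F F F F  ✗ fails (p1 | p2)
  F F F T  ✗ fails (p1 | p2 | ~p4)
  F F T F  ✗ fails (~p3 | p2 | p1)
  F F T T  ✗ fails (p1 | p2 | ~p4)
  F T F F  ✗ fails (~p2 | p4)
  F T F T  ✓ satisfies all
  F T T F  ✗ fails (~p3 | p4 | ~p2)
  F T T T  ✓ satisfies all
  T F F F  ✗ fails (p3 | ~p1 | p2)
  T F F T  ✗ fails (p3 | ~p1 | ~p4)
  T F T F  ✗ fails (~p3 | ~p1)
  T F T T  ✗ fails (~p3 | ~p1)
  T T F F  ✗ fails (~p1 | ~p2 | p4)
  T T F T  ✗ fails (p3 | ~p1 | ~p4)
  T T T F  ✗ fails (~p3 | p4 | ~p2)
  T T T T  ✗ fails (~p3 | ~p1)
2 of the 16 rows are models.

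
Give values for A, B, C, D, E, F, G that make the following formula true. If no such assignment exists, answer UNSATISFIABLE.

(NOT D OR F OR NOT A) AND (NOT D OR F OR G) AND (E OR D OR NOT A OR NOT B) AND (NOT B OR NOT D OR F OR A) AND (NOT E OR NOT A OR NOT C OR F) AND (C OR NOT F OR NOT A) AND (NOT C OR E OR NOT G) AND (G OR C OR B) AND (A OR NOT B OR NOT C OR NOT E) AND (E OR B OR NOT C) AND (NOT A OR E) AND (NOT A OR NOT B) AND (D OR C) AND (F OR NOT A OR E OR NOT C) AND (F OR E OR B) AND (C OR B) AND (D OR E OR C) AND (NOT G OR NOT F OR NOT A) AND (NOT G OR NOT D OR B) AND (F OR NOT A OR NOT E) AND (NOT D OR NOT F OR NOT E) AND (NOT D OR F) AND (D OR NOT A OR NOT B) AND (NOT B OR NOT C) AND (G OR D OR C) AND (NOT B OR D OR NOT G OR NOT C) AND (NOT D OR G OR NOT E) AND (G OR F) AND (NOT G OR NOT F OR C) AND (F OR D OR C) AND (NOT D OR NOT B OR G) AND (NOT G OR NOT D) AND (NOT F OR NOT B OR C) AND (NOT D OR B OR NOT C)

A: false, B: false, C: true, D: false, E: true, F: true, G: true

Case A = false:
Case D = false:
(C) alone gives C = true.
(NOT B) alone gives B = false.
(E) alone gives E = true.
Case G = true:
All clauses hold; F can take either value.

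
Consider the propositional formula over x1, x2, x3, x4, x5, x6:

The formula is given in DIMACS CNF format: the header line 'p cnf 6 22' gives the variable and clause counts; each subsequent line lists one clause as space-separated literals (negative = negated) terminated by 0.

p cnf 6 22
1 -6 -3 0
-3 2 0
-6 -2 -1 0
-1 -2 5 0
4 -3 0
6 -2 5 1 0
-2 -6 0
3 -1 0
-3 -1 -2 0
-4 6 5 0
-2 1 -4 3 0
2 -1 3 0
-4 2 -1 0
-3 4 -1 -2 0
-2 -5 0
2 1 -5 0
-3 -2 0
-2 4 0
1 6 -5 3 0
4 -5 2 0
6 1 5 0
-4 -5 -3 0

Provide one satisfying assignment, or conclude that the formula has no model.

x1 ↦ False, x2 ↦ False, x3 ↦ False, x4 ↦ True, x5 ↦ False, x6 ↦ True

Case x3 = False:
Unit clause (¬x1) forces x1 = False.
Case x2 = False:
Unit clause (¬x5) forces x5 = False.
Unit clause (x6) forces x6 = True.
All clauses hold; x4 can take either value.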